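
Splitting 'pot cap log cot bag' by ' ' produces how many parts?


Splitting by ' ' breaks the string at each occurrence of the separator.
Text: 'pot cap log cot bag'
Parts after split:
  Part 1: 'pot'
  Part 2: 'cap'
  Part 3: 'log'
  Part 4: 'cot'
  Part 5: 'bag'
Total parts: 5

5


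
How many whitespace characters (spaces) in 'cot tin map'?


\s matches whitespace characters (spaces, tabs, etc.).
Text: 'cot tin map'
This text has 3 words separated by spaces.
Number of spaces = number of words - 1 = 3 - 1 = 2

2


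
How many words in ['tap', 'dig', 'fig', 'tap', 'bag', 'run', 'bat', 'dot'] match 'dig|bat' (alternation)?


Alternation 'dig|bat' matches either 'dig' or 'bat'.
Checking each word:
  'tap' -> no
  'dig' -> MATCH
  'fig' -> no
  'tap' -> no
  'bag' -> no
  'run' -> no
  'bat' -> MATCH
  'dot' -> no
Matches: ['dig', 'bat']
Count: 2

2


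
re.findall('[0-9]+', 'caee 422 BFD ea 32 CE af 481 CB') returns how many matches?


Pattern '[0-9]+' finds one or more digits.
Text: 'caee 422 BFD ea 32 CE af 481 CB'
Scanning for matches:
  Match 1: '422'
  Match 2: '32'
  Match 3: '481'
Total matches: 3

3


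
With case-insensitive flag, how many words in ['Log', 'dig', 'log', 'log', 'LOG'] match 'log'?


Case-insensitive matching: compare each word's lowercase form to 'log'.
  'Log' -> lower='log' -> MATCH
  'dig' -> lower='dig' -> no
  'log' -> lower='log' -> MATCH
  'log' -> lower='log' -> MATCH
  'LOG' -> lower='log' -> MATCH
Matches: ['Log', 'log', 'log', 'LOG']
Count: 4

4


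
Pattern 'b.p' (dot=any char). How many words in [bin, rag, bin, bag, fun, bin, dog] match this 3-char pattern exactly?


Pattern 'b.p' means: starts with 'b', any single char, ends with 'p'.
Checking each word (must be exactly 3 chars):
  'bin' (len=3): no
  'rag' (len=3): no
  'bin' (len=3): no
  'bag' (len=3): no
  'fun' (len=3): no
  'bin' (len=3): no
  'dog' (len=3): no
Matching words: []
Total: 0

0


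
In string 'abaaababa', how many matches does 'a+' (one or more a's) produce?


Pattern 'a+' matches one or more consecutive a's.
String: 'abaaababa'
Scanning for runs of a:
  Match 1: 'a' (length 1)
  Match 2: 'aaa' (length 3)
  Match 3: 'a' (length 1)
  Match 4: 'a' (length 1)
Total matches: 4

4


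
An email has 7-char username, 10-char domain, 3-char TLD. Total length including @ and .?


An email address has format: username@domain.tld
Username length: 7
'@' character: 1
Domain length: 10
'.' character: 1
TLD length: 3
Total = 7 + 1 + 10 + 1 + 3 = 22

22


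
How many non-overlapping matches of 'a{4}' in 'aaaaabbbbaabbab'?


Pattern 'a{4}' matches exactly 4 consecutive a's (greedy, non-overlapping).
String: 'aaaaabbbbaabbab'
Scanning for runs of a's:
  Run at pos 0: 'aaaaa' (length 5) -> 1 match(es)
  Run at pos 9: 'aa' (length 2) -> 0 match(es)
  Run at pos 13: 'a' (length 1) -> 0 match(es)
Matches found: ['aaaa']
Total: 1

1


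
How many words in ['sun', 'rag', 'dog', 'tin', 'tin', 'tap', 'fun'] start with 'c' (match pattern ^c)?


Pattern ^c anchors to start of word. Check which words begin with 'c':
  'sun' -> no
  'rag' -> no
  'dog' -> no
  'tin' -> no
  'tin' -> no
  'tap' -> no
  'fun' -> no
Matching words: []
Count: 0

0


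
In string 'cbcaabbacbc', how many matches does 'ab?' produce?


Pattern 'ab?' matches 'a' optionally followed by 'b'.
String: 'cbcaabbacbc'
Scanning left to right for 'a' then checking next char:
  Match 1: 'a' (a not followed by b)
  Match 2: 'ab' (a followed by b)
  Match 3: 'a' (a not followed by b)
Total matches: 3

3


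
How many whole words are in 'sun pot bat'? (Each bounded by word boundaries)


Word boundaries (\b) mark the start/end of each word.
Text: 'sun pot bat'
Splitting by whitespace:
  Word 1: 'sun'
  Word 2: 'pot'
  Word 3: 'bat'
Total whole words: 3

3


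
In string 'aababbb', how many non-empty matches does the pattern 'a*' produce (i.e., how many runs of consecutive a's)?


Pattern 'a*' matches zero or more a's. We want non-empty runs of consecutive a's.
String: 'aababbb'
Walking through the string to find runs of a's:
  Run 1: positions 0-1 -> 'aa'
  Run 2: positions 3-3 -> 'a'
Non-empty runs found: ['aa', 'a']
Count: 2

2


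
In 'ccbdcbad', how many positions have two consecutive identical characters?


Looking for consecutive identical characters in 'ccbdcbad':
  pos 0-1: 'c' vs 'c' -> MATCH ('cc')
  pos 1-2: 'c' vs 'b' -> different
  pos 2-3: 'b' vs 'd' -> different
  pos 3-4: 'd' vs 'c' -> different
  pos 4-5: 'c' vs 'b' -> different
  pos 5-6: 'b' vs 'a' -> different
  pos 6-7: 'a' vs 'd' -> different
Consecutive identical pairs: ['cc']
Count: 1

1


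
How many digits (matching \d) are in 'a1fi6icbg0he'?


\d matches any digit 0-9.
Scanning 'a1fi6icbg0he':
  pos 1: '1' -> DIGIT
  pos 4: '6' -> DIGIT
  pos 9: '0' -> DIGIT
Digits found: ['1', '6', '0']
Total: 3

3


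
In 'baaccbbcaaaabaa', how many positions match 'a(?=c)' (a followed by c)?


Lookahead 'a(?=c)' matches 'a' only when followed by 'c'.
String: 'baaccbbcaaaabaa'
Checking each position where char is 'a':
  pos 1: 'a' -> no (next='a')
  pos 2: 'a' -> MATCH (next='c')
  pos 8: 'a' -> no (next='a')
  pos 9: 'a' -> no (next='a')
  pos 10: 'a' -> no (next='a')
  pos 11: 'a' -> no (next='b')
  pos 13: 'a' -> no (next='a')
Matching positions: [2]
Count: 1

1


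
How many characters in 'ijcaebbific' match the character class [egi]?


Character class [egi] matches any of: {e, g, i}
Scanning string 'ijcaebbific' character by character:
  pos 0: 'i' -> MATCH
  pos 1: 'j' -> no
  pos 2: 'c' -> no
  pos 3: 'a' -> no
  pos 4: 'e' -> MATCH
  pos 5: 'b' -> no
  pos 6: 'b' -> no
  pos 7: 'i' -> MATCH
  pos 8: 'f' -> no
  pos 9: 'i' -> MATCH
  pos 10: 'c' -> no
Total matches: 4

4


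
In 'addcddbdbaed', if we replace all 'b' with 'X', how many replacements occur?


re.sub('b', 'X', text) replaces every occurrence of 'b' with 'X'.
Text: 'addcddbdbaed'
Scanning for 'b':
  pos 6: 'b' -> replacement #1
  pos 8: 'b' -> replacement #2
Total replacements: 2

2


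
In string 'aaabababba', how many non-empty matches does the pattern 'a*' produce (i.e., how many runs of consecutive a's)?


Pattern 'a*' matches zero or more a's. We want non-empty runs of consecutive a's.
String: 'aaabababba'
Walking through the string to find runs of a's:
  Run 1: positions 0-2 -> 'aaa'
  Run 2: positions 4-4 -> 'a'
  Run 3: positions 6-6 -> 'a'
  Run 4: positions 9-9 -> 'a'
Non-empty runs found: ['aaa', 'a', 'a', 'a']
Count: 4

4


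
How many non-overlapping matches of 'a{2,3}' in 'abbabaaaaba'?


Pattern 'a{2,3}' matches between 2 and 3 consecutive a's (greedy).
String: 'abbabaaaaba'
Finding runs of a's and applying greedy matching:
  Run at pos 0: 'a' (length 1)
  Run at pos 3: 'a' (length 1)
  Run at pos 5: 'aaaa' (length 4)
  Run at pos 10: 'a' (length 1)
Matches: ['aaa']
Count: 1

1


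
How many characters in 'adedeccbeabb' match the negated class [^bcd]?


Negated class [^bcd] matches any char NOT in {b, c, d}
Scanning 'adedeccbeabb':
  pos 0: 'a' -> MATCH
  pos 1: 'd' -> no (excluded)
  pos 2: 'e' -> MATCH
  pos 3: 'd' -> no (excluded)
  pos 4: 'e' -> MATCH
  pos 5: 'c' -> no (excluded)
  pos 6: 'c' -> no (excluded)
  pos 7: 'b' -> no (excluded)
  pos 8: 'e' -> MATCH
  pos 9: 'a' -> MATCH
  pos 10: 'b' -> no (excluded)
  pos 11: 'b' -> no (excluded)
Total matches: 5

5


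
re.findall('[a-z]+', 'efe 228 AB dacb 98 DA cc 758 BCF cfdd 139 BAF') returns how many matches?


Pattern '[a-z]+' finds one or more lowercase letters.
Text: 'efe 228 AB dacb 98 DA cc 758 BCF cfdd 139 BAF'
Scanning for matches:
  Match 1: 'efe'
  Match 2: 'dacb'
  Match 3: 'cc'
  Match 4: 'cfdd'
Total matches: 4

4


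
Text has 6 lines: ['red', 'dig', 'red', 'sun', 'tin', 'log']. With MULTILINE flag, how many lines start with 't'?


With MULTILINE flag, ^ matches the start of each line.
Lines: ['red', 'dig', 'red', 'sun', 'tin', 'log']
Checking which lines start with 't':
  Line 1: 'red' -> no
  Line 2: 'dig' -> no
  Line 3: 'red' -> no
  Line 4: 'sun' -> no
  Line 5: 'tin' -> MATCH
  Line 6: 'log' -> no
Matching lines: ['tin']
Count: 1

1


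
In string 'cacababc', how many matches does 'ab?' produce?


Pattern 'ab?' matches 'a' optionally followed by 'b'.
String: 'cacababc'
Scanning left to right for 'a' then checking next char:
  Match 1: 'a' (a not followed by b)
  Match 2: 'ab' (a followed by b)
  Match 3: 'ab' (a followed by b)
Total matches: 3

3


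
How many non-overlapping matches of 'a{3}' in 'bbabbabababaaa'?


Pattern 'a{3}' matches exactly 3 consecutive a's (greedy, non-overlapping).
String: 'bbabbabababaaa'
Scanning for runs of a's:
  Run at pos 2: 'a' (length 1) -> 0 match(es)
  Run at pos 5: 'a' (length 1) -> 0 match(es)
  Run at pos 7: 'a' (length 1) -> 0 match(es)
  Run at pos 9: 'a' (length 1) -> 0 match(es)
  Run at pos 11: 'aaa' (length 3) -> 1 match(es)
Matches found: ['aaa']
Total: 1

1


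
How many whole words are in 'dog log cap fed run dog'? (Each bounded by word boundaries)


Word boundaries (\b) mark the start/end of each word.
Text: 'dog log cap fed run dog'
Splitting by whitespace:
  Word 1: 'dog'
  Word 2: 'log'
  Word 3: 'cap'
  Word 4: 'fed'
  Word 5: 'run'
  Word 6: 'dog'
Total whole words: 6

6


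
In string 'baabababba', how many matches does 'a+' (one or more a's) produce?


Pattern 'a+' matches one or more consecutive a's.
String: 'baabababba'
Scanning for runs of a:
  Match 1: 'aa' (length 2)
  Match 2: 'a' (length 1)
  Match 3: 'a' (length 1)
  Match 4: 'a' (length 1)
Total matches: 4

4


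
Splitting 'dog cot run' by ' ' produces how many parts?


Splitting by ' ' breaks the string at each occurrence of the separator.
Text: 'dog cot run'
Parts after split:
  Part 1: 'dog'
  Part 2: 'cot'
  Part 3: 'run'
Total parts: 3

3


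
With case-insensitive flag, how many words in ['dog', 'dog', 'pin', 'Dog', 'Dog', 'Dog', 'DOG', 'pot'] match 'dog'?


Case-insensitive matching: compare each word's lowercase form to 'dog'.
  'dog' -> lower='dog' -> MATCH
  'dog' -> lower='dog' -> MATCH
  'pin' -> lower='pin' -> no
  'Dog' -> lower='dog' -> MATCH
  'Dog' -> lower='dog' -> MATCH
  'Dog' -> lower='dog' -> MATCH
  'DOG' -> lower='dog' -> MATCH
  'pot' -> lower='pot' -> no
Matches: ['dog', 'dog', 'Dog', 'Dog', 'Dog', 'DOG']
Count: 6

6


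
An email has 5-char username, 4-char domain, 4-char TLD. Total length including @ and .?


An email address has format: username@domain.tld
Username length: 5
'@' character: 1
Domain length: 4
'.' character: 1
TLD length: 4
Total = 5 + 1 + 4 + 1 + 4 = 15

15


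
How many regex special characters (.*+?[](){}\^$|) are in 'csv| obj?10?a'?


Regex special characters are: . * + ? [ ] ( ) { } \ ^ $ |
Scanning 'csv| obj?10?a':
  pos 3: '|' -> SPECIAL
  pos 8: '?' -> SPECIAL
  pos 11: '?' -> SPECIAL
Special chars found: ['|', '?', '?']
Total: 3

3


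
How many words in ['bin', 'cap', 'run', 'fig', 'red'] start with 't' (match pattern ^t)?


Pattern ^t anchors to start of word. Check which words begin with 't':
  'bin' -> no
  'cap' -> no
  'run' -> no
  'fig' -> no
  'red' -> no
Matching words: []
Count: 0

0


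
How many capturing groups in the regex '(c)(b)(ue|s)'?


To count capturing groups, count each '(' that starts a group.
Pattern: '(c)(b)(ue|s)'
Walking through the pattern:
  Position 0: '(' -> group #1
  Position 3: '(' -> group #2
  Position 6: '(' -> group #3
Total capturing groups: 3

3


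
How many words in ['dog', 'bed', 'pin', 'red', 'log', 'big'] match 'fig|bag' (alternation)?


Alternation 'fig|bag' matches either 'fig' or 'bag'.
Checking each word:
  'dog' -> no
  'bed' -> no
  'pin' -> no
  'red' -> no
  'log' -> no
  'big' -> no
Matches: []
Count: 0

0


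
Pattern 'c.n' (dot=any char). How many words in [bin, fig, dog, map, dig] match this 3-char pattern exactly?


Pattern 'c.n' means: starts with 'c', any single char, ends with 'n'.
Checking each word (must be exactly 3 chars):
  'bin' (len=3): no
  'fig' (len=3): no
  'dog' (len=3): no
  'map' (len=3): no
  'dig' (len=3): no
Matching words: []
Total: 0

0


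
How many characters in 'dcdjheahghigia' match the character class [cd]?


Character class [cd] matches any of: {c, d}
Scanning string 'dcdjheahghigia' character by character:
  pos 0: 'd' -> MATCH
  pos 1: 'c' -> MATCH
  pos 2: 'd' -> MATCH
  pos 3: 'j' -> no
  pos 4: 'h' -> no
  pos 5: 'e' -> no
  pos 6: 'a' -> no
  pos 7: 'h' -> no
  pos 8: 'g' -> no
  pos 9: 'h' -> no
  pos 10: 'i' -> no
  pos 11: 'g' -> no
  pos 12: 'i' -> no
  pos 13: 'a' -> no
Total matches: 3

3


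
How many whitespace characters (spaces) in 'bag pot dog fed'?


\s matches whitespace characters (spaces, tabs, etc.).
Text: 'bag pot dog fed'
This text has 4 words separated by spaces.
Number of spaces = number of words - 1 = 4 - 1 = 3

3


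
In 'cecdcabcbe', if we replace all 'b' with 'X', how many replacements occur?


re.sub('b', 'X', text) replaces every occurrence of 'b' with 'X'.
Text: 'cecdcabcbe'
Scanning for 'b':
  pos 6: 'b' -> replacement #1
  pos 8: 'b' -> replacement #2
Total replacements: 2

2


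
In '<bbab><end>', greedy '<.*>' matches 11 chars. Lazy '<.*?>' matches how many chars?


Greedy '<.*>' tries to match as MUCH as possible.
Lazy '<.*?>' tries to match as LITTLE as possible.

String: '<bbab><end>'
Greedy '<.*>' starts at first '<' and extends to the LAST '>': '<bbab><end>' (11 chars)
Lazy '<.*?>' starts at first '<' and stops at the FIRST '>': '<bbab>' (6 chars)

6


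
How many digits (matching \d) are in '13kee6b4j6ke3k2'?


\d matches any digit 0-9.
Scanning '13kee6b4j6ke3k2':
  pos 0: '1' -> DIGIT
  pos 1: '3' -> DIGIT
  pos 5: '6' -> DIGIT
  pos 7: '4' -> DIGIT
  pos 9: '6' -> DIGIT
  pos 12: '3' -> DIGIT
  pos 14: '2' -> DIGIT
Digits found: ['1', '3', '6', '4', '6', '3', '2']
Total: 7

7


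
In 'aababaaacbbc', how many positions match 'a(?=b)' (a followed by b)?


Lookahead 'a(?=b)' matches 'a' only when followed by 'b'.
String: 'aababaaacbbc'
Checking each position where char is 'a':
  pos 0: 'a' -> no (next='a')
  pos 1: 'a' -> MATCH (next='b')
  pos 3: 'a' -> MATCH (next='b')
  pos 5: 'a' -> no (next='a')
  pos 6: 'a' -> no (next='a')
  pos 7: 'a' -> no (next='c')
Matching positions: [1, 3]
Count: 2

2


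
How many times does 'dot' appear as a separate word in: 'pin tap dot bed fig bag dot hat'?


Scanning each word for exact match 'dot':
  Word 1: 'pin' -> no
  Word 2: 'tap' -> no
  Word 3: 'dot' -> MATCH
  Word 4: 'bed' -> no
  Word 5: 'fig' -> no
  Word 6: 'bag' -> no
  Word 7: 'dot' -> MATCH
  Word 8: 'hat' -> no
Total matches: 2

2


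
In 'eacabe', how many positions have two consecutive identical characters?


Looking for consecutive identical characters in 'eacabe':
  pos 0-1: 'e' vs 'a' -> different
  pos 1-2: 'a' vs 'c' -> different
  pos 2-3: 'c' vs 'a' -> different
  pos 3-4: 'a' vs 'b' -> different
  pos 4-5: 'b' vs 'e' -> different
Consecutive identical pairs: []
Count: 0

0


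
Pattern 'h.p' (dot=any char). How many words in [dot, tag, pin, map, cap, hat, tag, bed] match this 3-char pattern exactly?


Pattern 'h.p' means: starts with 'h', any single char, ends with 'p'.
Checking each word (must be exactly 3 chars):
  'dot' (len=3): no
  'tag' (len=3): no
  'pin' (len=3): no
  'map' (len=3): no
  'cap' (len=3): no
  'hat' (len=3): no
  'tag' (len=3): no
  'bed' (len=3): no
Matching words: []
Total: 0

0


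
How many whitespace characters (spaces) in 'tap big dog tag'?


\s matches whitespace characters (spaces, tabs, etc.).
Text: 'tap big dog tag'
This text has 4 words separated by spaces.
Number of spaces = number of words - 1 = 4 - 1 = 3

3


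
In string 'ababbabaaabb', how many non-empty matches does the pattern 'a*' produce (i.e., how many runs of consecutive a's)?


Pattern 'a*' matches zero or more a's. We want non-empty runs of consecutive a's.
String: 'ababbabaaabb'
Walking through the string to find runs of a's:
  Run 1: positions 0-0 -> 'a'
  Run 2: positions 2-2 -> 'a'
  Run 3: positions 5-5 -> 'a'
  Run 4: positions 7-9 -> 'aaa'
Non-empty runs found: ['a', 'a', 'a', 'aaa']
Count: 4

4


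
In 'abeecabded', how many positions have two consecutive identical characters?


Looking for consecutive identical characters in 'abeecabded':
  pos 0-1: 'a' vs 'b' -> different
  pos 1-2: 'b' vs 'e' -> different
  pos 2-3: 'e' vs 'e' -> MATCH ('ee')
  pos 3-4: 'e' vs 'c' -> different
  pos 4-5: 'c' vs 'a' -> different
  pos 5-6: 'a' vs 'b' -> different
  pos 6-7: 'b' vs 'd' -> different
  pos 7-8: 'd' vs 'e' -> different
  pos 8-9: 'e' vs 'd' -> different
Consecutive identical pairs: ['ee']
Count: 1

1


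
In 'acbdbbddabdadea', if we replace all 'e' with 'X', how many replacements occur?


re.sub('e', 'X', text) replaces every occurrence of 'e' with 'X'.
Text: 'acbdbbddabdadea'
Scanning for 'e':
  pos 13: 'e' -> replacement #1
Total replacements: 1

1


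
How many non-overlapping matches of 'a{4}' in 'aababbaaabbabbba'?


Pattern 'a{4}' matches exactly 4 consecutive a's (greedy, non-overlapping).
String: 'aababbaaabbabbba'
Scanning for runs of a's:
  Run at pos 0: 'aa' (length 2) -> 0 match(es)
  Run at pos 3: 'a' (length 1) -> 0 match(es)
  Run at pos 6: 'aaa' (length 3) -> 0 match(es)
  Run at pos 11: 'a' (length 1) -> 0 match(es)
  Run at pos 15: 'a' (length 1) -> 0 match(es)
Matches found: []
Total: 0

0


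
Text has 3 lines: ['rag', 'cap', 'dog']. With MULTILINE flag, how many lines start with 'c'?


With MULTILINE flag, ^ matches the start of each line.
Lines: ['rag', 'cap', 'dog']
Checking which lines start with 'c':
  Line 1: 'rag' -> no
  Line 2: 'cap' -> MATCH
  Line 3: 'dog' -> no
Matching lines: ['cap']
Count: 1

1


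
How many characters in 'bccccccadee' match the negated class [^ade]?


Negated class [^ade] matches any char NOT in {a, d, e}
Scanning 'bccccccadee':
  pos 0: 'b' -> MATCH
  pos 1: 'c' -> MATCH
  pos 2: 'c' -> MATCH
  pos 3: 'c' -> MATCH
  pos 4: 'c' -> MATCH
  pos 5: 'c' -> MATCH
  pos 6: 'c' -> MATCH
  pos 7: 'a' -> no (excluded)
  pos 8: 'd' -> no (excluded)
  pos 9: 'e' -> no (excluded)
  pos 10: 'e' -> no (excluded)
Total matches: 7

7


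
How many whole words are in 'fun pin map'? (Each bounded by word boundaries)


Word boundaries (\b) mark the start/end of each word.
Text: 'fun pin map'
Splitting by whitespace:
  Word 1: 'fun'
  Word 2: 'pin'
  Word 3: 'map'
Total whole words: 3

3


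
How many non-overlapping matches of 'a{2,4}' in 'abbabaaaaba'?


Pattern 'a{2,4}' matches between 2 and 4 consecutive a's (greedy).
String: 'abbabaaaaba'
Finding runs of a's and applying greedy matching:
  Run at pos 0: 'a' (length 1)
  Run at pos 3: 'a' (length 1)
  Run at pos 5: 'aaaa' (length 4)
  Run at pos 10: 'a' (length 1)
Matches: ['aaaa']
Count: 1

1


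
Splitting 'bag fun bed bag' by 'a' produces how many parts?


Splitting by 'a' breaks the string at each occurrence of the separator.
Text: 'bag fun bed bag'
Parts after split:
  Part 1: 'b'
  Part 2: 'g fun bed b'
  Part 3: 'g'
Total parts: 3

3


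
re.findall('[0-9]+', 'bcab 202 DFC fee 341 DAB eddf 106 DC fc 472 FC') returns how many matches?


Pattern '[0-9]+' finds one or more digits.
Text: 'bcab 202 DFC fee 341 DAB eddf 106 DC fc 472 FC'
Scanning for matches:
  Match 1: '202'
  Match 2: '341'
  Match 3: '106'
  Match 4: '472'
Total matches: 4

4


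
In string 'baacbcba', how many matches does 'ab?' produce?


Pattern 'ab?' matches 'a' optionally followed by 'b'.
String: 'baacbcba'
Scanning left to right for 'a' then checking next char:
  Match 1: 'a' (a not followed by b)
  Match 2: 'a' (a not followed by b)
  Match 3: 'a' (a not followed by b)
Total matches: 3

3


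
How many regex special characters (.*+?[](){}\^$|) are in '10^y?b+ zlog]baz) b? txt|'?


Regex special characters are: . * + ? [ ] ( ) { } \ ^ $ |
Scanning '10^y?b+ zlog]baz) b? txt|':
  pos 2: '^' -> SPECIAL
  pos 4: '?' -> SPECIAL
  pos 6: '+' -> SPECIAL
  pos 12: ']' -> SPECIAL
  pos 16: ')' -> SPECIAL
  pos 19: '?' -> SPECIAL
  pos 24: '|' -> SPECIAL
Special chars found: ['^', '?', '+', ']', ')', '?', '|']
Total: 7

7


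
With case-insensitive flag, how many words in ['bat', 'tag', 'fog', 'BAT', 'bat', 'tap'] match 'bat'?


Case-insensitive matching: compare each word's lowercase form to 'bat'.
  'bat' -> lower='bat' -> MATCH
  'tag' -> lower='tag' -> no
  'fog' -> lower='fog' -> no
  'BAT' -> lower='bat' -> MATCH
  'bat' -> lower='bat' -> MATCH
  'tap' -> lower='tap' -> no
Matches: ['bat', 'BAT', 'bat']
Count: 3

3


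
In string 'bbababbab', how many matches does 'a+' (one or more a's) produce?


Pattern 'a+' matches one or more consecutive a's.
String: 'bbababbab'
Scanning for runs of a:
  Match 1: 'a' (length 1)
  Match 2: 'a' (length 1)
  Match 3: 'a' (length 1)
Total matches: 3

3


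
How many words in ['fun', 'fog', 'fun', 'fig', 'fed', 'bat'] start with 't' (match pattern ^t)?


Pattern ^t anchors to start of word. Check which words begin with 't':
  'fun' -> no
  'fog' -> no
  'fun' -> no
  'fig' -> no
  'fed' -> no
  'bat' -> no
Matching words: []
Count: 0

0


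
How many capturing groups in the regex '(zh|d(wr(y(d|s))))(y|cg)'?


To count capturing groups, count each '(' that starts a group.
Pattern: '(zh|d(wr(y(d|s))))(y|cg)'
Walking through the pattern:
  Position 0: '(' -> group #1
  Position 5: '(' -> group #2
  Position 8: '(' -> group #3
  Position 10: '(' -> group #4
  Position 18: '(' -> group #5
Total capturing groups: 5

5


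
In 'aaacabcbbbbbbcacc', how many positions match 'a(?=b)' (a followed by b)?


Lookahead 'a(?=b)' matches 'a' only when followed by 'b'.
String: 'aaacabcbbbbbbcacc'
Checking each position where char is 'a':
  pos 0: 'a' -> no (next='a')
  pos 1: 'a' -> no (next='a')
  pos 2: 'a' -> no (next='c')
  pos 4: 'a' -> MATCH (next='b')
  pos 14: 'a' -> no (next='c')
Matching positions: [4]
Count: 1

1


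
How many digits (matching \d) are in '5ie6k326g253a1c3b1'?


\d matches any digit 0-9.
Scanning '5ie6k326g253a1c3b1':
  pos 0: '5' -> DIGIT
  pos 3: '6' -> DIGIT
  pos 5: '3' -> DIGIT
  pos 6: '2' -> DIGIT
  pos 7: '6' -> DIGIT
  pos 9: '2' -> DIGIT
  pos 10: '5' -> DIGIT
  pos 11: '3' -> DIGIT
  pos 13: '1' -> DIGIT
  pos 15: '3' -> DIGIT
  pos 17: '1' -> DIGIT
Digits found: ['5', '6', '3', '2', '6', '2', '5', '3', '1', '3', '1']
Total: 11

11


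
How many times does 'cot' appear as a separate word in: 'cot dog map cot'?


Scanning each word for exact match 'cot':
  Word 1: 'cot' -> MATCH
  Word 2: 'dog' -> no
  Word 3: 'map' -> no
  Word 4: 'cot' -> MATCH
Total matches: 2

2


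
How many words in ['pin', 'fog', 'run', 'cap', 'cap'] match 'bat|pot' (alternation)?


Alternation 'bat|pot' matches either 'bat' or 'pot'.
Checking each word:
  'pin' -> no
  'fog' -> no
  'run' -> no
  'cap' -> no
  'cap' -> no
Matches: []
Count: 0

0


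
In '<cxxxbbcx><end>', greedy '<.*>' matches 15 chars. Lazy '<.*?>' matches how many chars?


Greedy '<.*>' tries to match as MUCH as possible.
Lazy '<.*?>' tries to match as LITTLE as possible.

String: '<cxxxbbcx><end>'
Greedy '<.*>' starts at first '<' and extends to the LAST '>': '<cxxxbbcx><end>' (15 chars)
Lazy '<.*?>' starts at first '<' and stops at the FIRST '>': '<cxxxbbcx>' (10 chars)

10


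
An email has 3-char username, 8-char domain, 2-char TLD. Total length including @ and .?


An email address has format: username@domain.tld
Username length: 3
'@' character: 1
Domain length: 8
'.' character: 1
TLD length: 2
Total = 3 + 1 + 8 + 1 + 2 = 15

15


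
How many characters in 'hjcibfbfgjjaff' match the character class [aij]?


Character class [aij] matches any of: {a, i, j}
Scanning string 'hjcibfbfgjjaff' character by character:
  pos 0: 'h' -> no
  pos 1: 'j' -> MATCH
  pos 2: 'c' -> no
  pos 3: 'i' -> MATCH
  pos 4: 'b' -> no
  pos 5: 'f' -> no
  pos 6: 'b' -> no
  pos 7: 'f' -> no
  pos 8: 'g' -> no
  pos 9: 'j' -> MATCH
  pos 10: 'j' -> MATCH
  pos 11: 'a' -> MATCH
  pos 12: 'f' -> no
  pos 13: 'f' -> no
Total matches: 5

5


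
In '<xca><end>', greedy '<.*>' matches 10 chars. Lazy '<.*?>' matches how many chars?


Greedy '<.*>' tries to match as MUCH as possible.
Lazy '<.*?>' tries to match as LITTLE as possible.

String: '<xca><end>'
Greedy '<.*>' starts at first '<' and extends to the LAST '>': '<xca><end>' (10 chars)
Lazy '<.*?>' starts at first '<' and stops at the FIRST '>': '<xca>' (5 chars)

5


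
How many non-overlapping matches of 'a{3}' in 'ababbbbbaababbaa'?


Pattern 'a{3}' matches exactly 3 consecutive a's (greedy, non-overlapping).
String: 'ababbbbbaababbaa'
Scanning for runs of a's:
  Run at pos 0: 'a' (length 1) -> 0 match(es)
  Run at pos 2: 'a' (length 1) -> 0 match(es)
  Run at pos 8: 'aa' (length 2) -> 0 match(es)
  Run at pos 11: 'a' (length 1) -> 0 match(es)
  Run at pos 14: 'aa' (length 2) -> 0 match(es)
Matches found: []
Total: 0

0


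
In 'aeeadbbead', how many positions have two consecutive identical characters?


Looking for consecutive identical characters in 'aeeadbbead':
  pos 0-1: 'a' vs 'e' -> different
  pos 1-2: 'e' vs 'e' -> MATCH ('ee')
  pos 2-3: 'e' vs 'a' -> different
  pos 3-4: 'a' vs 'd' -> different
  pos 4-5: 'd' vs 'b' -> different
  pos 5-6: 'b' vs 'b' -> MATCH ('bb')
  pos 6-7: 'b' vs 'e' -> different
  pos 7-8: 'e' vs 'a' -> different
  pos 8-9: 'a' vs 'd' -> different
Consecutive identical pairs: ['ee', 'bb']
Count: 2

2


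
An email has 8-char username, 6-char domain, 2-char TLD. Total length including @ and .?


An email address has format: username@domain.tld
Username length: 8
'@' character: 1
Domain length: 6
'.' character: 1
TLD length: 2
Total = 8 + 1 + 6 + 1 + 2 = 18

18


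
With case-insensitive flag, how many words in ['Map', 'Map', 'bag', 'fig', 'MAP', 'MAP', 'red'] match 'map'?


Case-insensitive matching: compare each word's lowercase form to 'map'.
  'Map' -> lower='map' -> MATCH
  'Map' -> lower='map' -> MATCH
  'bag' -> lower='bag' -> no
  'fig' -> lower='fig' -> no
  'MAP' -> lower='map' -> MATCH
  'MAP' -> lower='map' -> MATCH
  'red' -> lower='red' -> no
Matches: ['Map', 'Map', 'MAP', 'MAP']
Count: 4

4


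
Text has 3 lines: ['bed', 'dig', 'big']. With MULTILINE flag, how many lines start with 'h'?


With MULTILINE flag, ^ matches the start of each line.
Lines: ['bed', 'dig', 'big']
Checking which lines start with 'h':
  Line 1: 'bed' -> no
  Line 2: 'dig' -> no
  Line 3: 'big' -> no
Matching lines: []
Count: 0

0


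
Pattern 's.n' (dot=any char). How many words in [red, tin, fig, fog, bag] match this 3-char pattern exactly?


Pattern 's.n' means: starts with 's', any single char, ends with 'n'.
Checking each word (must be exactly 3 chars):
  'red' (len=3): no
  'tin' (len=3): no
  'fig' (len=3): no
  'fog' (len=3): no
  'bag' (len=3): no
Matching words: []
Total: 0

0


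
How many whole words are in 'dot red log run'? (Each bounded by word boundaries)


Word boundaries (\b) mark the start/end of each word.
Text: 'dot red log run'
Splitting by whitespace:
  Word 1: 'dot'
  Word 2: 'red'
  Word 3: 'log'
  Word 4: 'run'
Total whole words: 4

4


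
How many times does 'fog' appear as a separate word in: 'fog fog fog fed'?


Scanning each word for exact match 'fog':
  Word 1: 'fog' -> MATCH
  Word 2: 'fog' -> MATCH
  Word 3: 'fog' -> MATCH
  Word 4: 'fed' -> no
Total matches: 3

3


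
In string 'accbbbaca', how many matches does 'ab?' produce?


Pattern 'ab?' matches 'a' optionally followed by 'b'.
String: 'accbbbaca'
Scanning left to right for 'a' then checking next char:
  Match 1: 'a' (a not followed by b)
  Match 2: 'a' (a not followed by b)
  Match 3: 'a' (a not followed by b)
Total matches: 3

3


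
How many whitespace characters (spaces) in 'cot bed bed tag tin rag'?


\s matches whitespace characters (spaces, tabs, etc.).
Text: 'cot bed bed tag tin rag'
This text has 6 words separated by spaces.
Number of spaces = number of words - 1 = 6 - 1 = 5

5


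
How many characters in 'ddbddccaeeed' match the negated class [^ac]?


Negated class [^ac] matches any char NOT in {a, c}
Scanning 'ddbddccaeeed':
  pos 0: 'd' -> MATCH
  pos 1: 'd' -> MATCH
  pos 2: 'b' -> MATCH
  pos 3: 'd' -> MATCH
  pos 4: 'd' -> MATCH
  pos 5: 'c' -> no (excluded)
  pos 6: 'c' -> no (excluded)
  pos 7: 'a' -> no (excluded)
  pos 8: 'e' -> MATCH
  pos 9: 'e' -> MATCH
  pos 10: 'e' -> MATCH
  pos 11: 'd' -> MATCH
Total matches: 9

9


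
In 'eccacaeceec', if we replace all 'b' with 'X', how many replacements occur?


re.sub('b', 'X', text) replaces every occurrence of 'b' with 'X'.
Text: 'eccacaeceec'
Scanning for 'b':
Total replacements: 0

0


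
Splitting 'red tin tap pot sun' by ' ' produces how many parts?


Splitting by ' ' breaks the string at each occurrence of the separator.
Text: 'red tin tap pot sun'
Parts after split:
  Part 1: 'red'
  Part 2: 'tin'
  Part 3: 'tap'
  Part 4: 'pot'
  Part 5: 'sun'
Total parts: 5

5


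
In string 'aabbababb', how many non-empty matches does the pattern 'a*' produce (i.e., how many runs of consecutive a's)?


Pattern 'a*' matches zero or more a's. We want non-empty runs of consecutive a's.
String: 'aabbababb'
Walking through the string to find runs of a's:
  Run 1: positions 0-1 -> 'aa'
  Run 2: positions 4-4 -> 'a'
  Run 3: positions 6-6 -> 'a'
Non-empty runs found: ['aa', 'a', 'a']
Count: 3

3


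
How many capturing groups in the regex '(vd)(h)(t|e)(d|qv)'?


To count capturing groups, count each '(' that starts a group.
Pattern: '(vd)(h)(t|e)(d|qv)'
Walking through the pattern:
  Position 0: '(' -> group #1
  Position 4: '(' -> group #2
  Position 7: '(' -> group #3
  Position 12: '(' -> group #4
Total capturing groups: 4

4


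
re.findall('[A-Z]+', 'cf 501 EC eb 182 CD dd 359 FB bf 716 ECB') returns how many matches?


Pattern '[A-Z]+' finds one or more uppercase letters.
Text: 'cf 501 EC eb 182 CD dd 359 FB bf 716 ECB'
Scanning for matches:
  Match 1: 'EC'
  Match 2: 'CD'
  Match 3: 'FB'
  Match 4: 'ECB'
Total matches: 4

4


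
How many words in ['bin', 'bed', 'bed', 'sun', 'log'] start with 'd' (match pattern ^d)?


Pattern ^d anchors to start of word. Check which words begin with 'd':
  'bin' -> no
  'bed' -> no
  'bed' -> no
  'sun' -> no
  'log' -> no
Matching words: []
Count: 0

0


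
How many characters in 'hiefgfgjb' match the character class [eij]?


Character class [eij] matches any of: {e, i, j}
Scanning string 'hiefgfgjb' character by character:
  pos 0: 'h' -> no
  pos 1: 'i' -> MATCH
  pos 2: 'e' -> MATCH
  pos 3: 'f' -> no
  pos 4: 'g' -> no
  pos 5: 'f' -> no
  pos 6: 'g' -> no
  pos 7: 'j' -> MATCH
  pos 8: 'b' -> no
Total matches: 3

3


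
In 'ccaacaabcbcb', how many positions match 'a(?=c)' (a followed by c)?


Lookahead 'a(?=c)' matches 'a' only when followed by 'c'.
String: 'ccaacaabcbcb'
Checking each position where char is 'a':
  pos 2: 'a' -> no (next='a')
  pos 3: 'a' -> MATCH (next='c')
  pos 5: 'a' -> no (next='a')
  pos 6: 'a' -> no (next='b')
Matching positions: [3]
Count: 1

1


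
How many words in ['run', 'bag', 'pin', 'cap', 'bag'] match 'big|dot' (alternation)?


Alternation 'big|dot' matches either 'big' or 'dot'.
Checking each word:
  'run' -> no
  'bag' -> no
  'pin' -> no
  'cap' -> no
  'bag' -> no
Matches: []
Count: 0

0


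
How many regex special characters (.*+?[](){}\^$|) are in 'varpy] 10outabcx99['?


Regex special characters are: . * + ? [ ] ( ) { } \ ^ $ |
Scanning 'varpy] 10outabcx99[':
  pos 5: ']' -> SPECIAL
  pos 18: '[' -> SPECIAL
Special chars found: [']', '[']
Total: 2

2


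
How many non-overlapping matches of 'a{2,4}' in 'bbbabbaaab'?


Pattern 'a{2,4}' matches between 2 and 4 consecutive a's (greedy).
String: 'bbbabbaaab'
Finding runs of a's and applying greedy matching:
  Run at pos 3: 'a' (length 1)
  Run at pos 6: 'aaa' (length 3)
Matches: ['aaa']
Count: 1

1


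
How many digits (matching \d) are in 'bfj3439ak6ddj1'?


\d matches any digit 0-9.
Scanning 'bfj3439ak6ddj1':
  pos 3: '3' -> DIGIT
  pos 4: '4' -> DIGIT
  pos 5: '3' -> DIGIT
  pos 6: '9' -> DIGIT
  pos 9: '6' -> DIGIT
  pos 13: '1' -> DIGIT
Digits found: ['3', '4', '3', '9', '6', '1']
Total: 6

6


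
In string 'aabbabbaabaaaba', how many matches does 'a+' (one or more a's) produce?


Pattern 'a+' matches one or more consecutive a's.
String: 'aabbabbaabaaaba'
Scanning for runs of a:
  Match 1: 'aa' (length 2)
  Match 2: 'a' (length 1)
  Match 3: 'aa' (length 2)
  Match 4: 'aaa' (length 3)
  Match 5: 'a' (length 1)
Total matches: 5

5


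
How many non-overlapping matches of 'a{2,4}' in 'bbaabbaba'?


Pattern 'a{2,4}' matches between 2 and 4 consecutive a's (greedy).
String: 'bbaabbaba'
Finding runs of a's and applying greedy matching:
  Run at pos 2: 'aa' (length 2)
  Run at pos 6: 'a' (length 1)
  Run at pos 8: 'a' (length 1)
Matches: ['aa']
Count: 1

1


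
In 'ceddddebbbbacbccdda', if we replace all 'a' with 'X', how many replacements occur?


re.sub('a', 'X', text) replaces every occurrence of 'a' with 'X'.
Text: 'ceddddebbbbacbccdda'
Scanning for 'a':
  pos 11: 'a' -> replacement #1
  pos 18: 'a' -> replacement #2
Total replacements: 2

2


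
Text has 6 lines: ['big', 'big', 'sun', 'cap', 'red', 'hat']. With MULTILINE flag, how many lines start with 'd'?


With MULTILINE flag, ^ matches the start of each line.
Lines: ['big', 'big', 'sun', 'cap', 'red', 'hat']
Checking which lines start with 'd':
  Line 1: 'big' -> no
  Line 2: 'big' -> no
  Line 3: 'sun' -> no
  Line 4: 'cap' -> no
  Line 5: 'red' -> no
  Line 6: 'hat' -> no
Matching lines: []
Count: 0

0


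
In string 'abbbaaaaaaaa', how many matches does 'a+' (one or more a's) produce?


Pattern 'a+' matches one or more consecutive a's.
String: 'abbbaaaaaaaa'
Scanning for runs of a:
  Match 1: 'a' (length 1)
  Match 2: 'aaaaaaaa' (length 8)
Total matches: 2

2


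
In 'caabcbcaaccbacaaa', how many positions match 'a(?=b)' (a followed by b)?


Lookahead 'a(?=b)' matches 'a' only when followed by 'b'.
String: 'caabcbcaaccbacaaa'
Checking each position where char is 'a':
  pos 1: 'a' -> no (next='a')
  pos 2: 'a' -> MATCH (next='b')
  pos 7: 'a' -> no (next='a')
  pos 8: 'a' -> no (next='c')
  pos 12: 'a' -> no (next='c')
  pos 14: 'a' -> no (next='a')
  pos 15: 'a' -> no (next='a')
Matching positions: [2]
Count: 1

1


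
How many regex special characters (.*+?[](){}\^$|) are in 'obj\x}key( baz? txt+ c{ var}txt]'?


Regex special characters are: . * + ? [ ] ( ) { } \ ^ $ |
Scanning 'obj\x}key( baz? txt+ c{ var}txt]':
  pos 3: '\' -> SPECIAL
  pos 5: '}' -> SPECIAL
  pos 9: '(' -> SPECIAL
  pos 14: '?' -> SPECIAL
  pos 19: '+' -> SPECIAL
  pos 22: '{' -> SPECIAL
  pos 27: '}' -> SPECIAL
  pos 31: ']' -> SPECIAL
Special chars found: ['\\', '}', '(', '?', '+', '{', '}', ']']
Total: 8

8


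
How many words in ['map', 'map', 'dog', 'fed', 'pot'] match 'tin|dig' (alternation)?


Alternation 'tin|dig' matches either 'tin' or 'dig'.
Checking each word:
  'map' -> no
  'map' -> no
  'dog' -> no
  'fed' -> no
  'pot' -> no
Matches: []
Count: 0

0


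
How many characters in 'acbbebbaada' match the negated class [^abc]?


Negated class [^abc] matches any char NOT in {a, b, c}
Scanning 'acbbebbaada':
  pos 0: 'a' -> no (excluded)
  pos 1: 'c' -> no (excluded)
  pos 2: 'b' -> no (excluded)
  pos 3: 'b' -> no (excluded)
  pos 4: 'e' -> MATCH
  pos 5: 'b' -> no (excluded)
  pos 6: 'b' -> no (excluded)
  pos 7: 'a' -> no (excluded)
  pos 8: 'a' -> no (excluded)
  pos 9: 'd' -> MATCH
  pos 10: 'a' -> no (excluded)
Total matches: 2

2


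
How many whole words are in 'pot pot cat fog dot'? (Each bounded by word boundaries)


Word boundaries (\b) mark the start/end of each word.
Text: 'pot pot cat fog dot'
Splitting by whitespace:
  Word 1: 'pot'
  Word 2: 'pot'
  Word 3: 'cat'
  Word 4: 'fog'
  Word 5: 'dot'
Total whole words: 5

5


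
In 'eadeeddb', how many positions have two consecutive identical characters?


Looking for consecutive identical characters in 'eadeeddb':
  pos 0-1: 'e' vs 'a' -> different
  pos 1-2: 'a' vs 'd' -> different
  pos 2-3: 'd' vs 'e' -> different
  pos 3-4: 'e' vs 'e' -> MATCH ('ee')
  pos 4-5: 'e' vs 'd' -> different
  pos 5-6: 'd' vs 'd' -> MATCH ('dd')
  pos 6-7: 'd' vs 'b' -> different
Consecutive identical pairs: ['ee', 'dd']
Count: 2

2


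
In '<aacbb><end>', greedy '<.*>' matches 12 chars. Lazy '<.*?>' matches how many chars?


Greedy '<.*>' tries to match as MUCH as possible.
Lazy '<.*?>' tries to match as LITTLE as possible.

String: '<aacbb><end>'
Greedy '<.*>' starts at first '<' and extends to the LAST '>': '<aacbb><end>' (12 chars)
Lazy '<.*?>' starts at first '<' and stops at the FIRST '>': '<aacbb>' (7 chars)

7


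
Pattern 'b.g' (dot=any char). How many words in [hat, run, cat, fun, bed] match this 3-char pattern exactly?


Pattern 'b.g' means: starts with 'b', any single char, ends with 'g'.
Checking each word (must be exactly 3 chars):
  'hat' (len=3): no
  'run' (len=3): no
  'cat' (len=3): no
  'fun' (len=3): no
  'bed' (len=3): no
Matching words: []
Total: 0

0


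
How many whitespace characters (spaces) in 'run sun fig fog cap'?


\s matches whitespace characters (spaces, tabs, etc.).
Text: 'run sun fig fog cap'
This text has 5 words separated by spaces.
Number of spaces = number of words - 1 = 5 - 1 = 4

4


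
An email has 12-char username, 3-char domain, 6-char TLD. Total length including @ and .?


An email address has format: username@domain.tld
Username length: 12
'@' character: 1
Domain length: 3
'.' character: 1
TLD length: 6
Total = 12 + 1 + 3 + 1 + 6 = 23

23


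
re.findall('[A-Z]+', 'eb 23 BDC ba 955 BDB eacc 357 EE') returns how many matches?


Pattern '[A-Z]+' finds one or more uppercase letters.
Text: 'eb 23 BDC ba 955 BDB eacc 357 EE'
Scanning for matches:
  Match 1: 'BDC'
  Match 2: 'BDB'
  Match 3: 'EE'
Total matches: 3

3


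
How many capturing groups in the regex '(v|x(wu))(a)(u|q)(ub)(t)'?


To count capturing groups, count each '(' that starts a group.
Pattern: '(v|x(wu))(a)(u|q)(ub)(t)'
Walking through the pattern:
  Position 0: '(' -> group #1
  Position 4: '(' -> group #2
  Position 9: '(' -> group #3
  Position 12: '(' -> group #4
  Position 17: '(' -> group #5
  Position 21: '(' -> group #6
Total capturing groups: 6

6


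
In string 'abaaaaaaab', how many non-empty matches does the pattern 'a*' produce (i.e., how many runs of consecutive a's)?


Pattern 'a*' matches zero or more a's. We want non-empty runs of consecutive a's.
String: 'abaaaaaaab'
Walking through the string to find runs of a's:
  Run 1: positions 0-0 -> 'a'
  Run 2: positions 2-8 -> 'aaaaaaa'
Non-empty runs found: ['a', 'aaaaaaa']
Count: 2

2


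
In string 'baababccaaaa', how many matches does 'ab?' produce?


Pattern 'ab?' matches 'a' optionally followed by 'b'.
String: 'baababccaaaa'
Scanning left to right for 'a' then checking next char:
  Match 1: 'a' (a not followed by b)
  Match 2: 'ab' (a followed by b)
  Match 3: 'ab' (a followed by b)
  Match 4: 'a' (a not followed by b)
  Match 5: 'a' (a not followed by b)
  Match 6: 'a' (a not followed by b)
  Match 7: 'a' (a not followed by b)
Total matches: 7

7


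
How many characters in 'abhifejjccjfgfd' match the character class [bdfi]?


Character class [bdfi] matches any of: {b, d, f, i}
Scanning string 'abhifejjccjfgfd' character by character:
  pos 0: 'a' -> no
  pos 1: 'b' -> MATCH
  pos 2: 'h' -> no
  pos 3: 'i' -> MATCH
  pos 4: 'f' -> MATCH
  pos 5: 'e' -> no
  pos 6: 'j' -> no
  pos 7: 'j' -> no
  pos 8: 'c' -> no
  pos 9: 'c' -> no
  pos 10: 'j' -> no
  pos 11: 'f' -> MATCH
  pos 12: 'g' -> no
  pos 13: 'f' -> MATCH
  pos 14: 'd' -> MATCH
Total matches: 6

6


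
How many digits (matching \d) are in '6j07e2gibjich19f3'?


\d matches any digit 0-9.
Scanning '6j07e2gibjich19f3':
  pos 0: '6' -> DIGIT
  pos 2: '0' -> DIGIT
  pos 3: '7' -> DIGIT
  pos 5: '2' -> DIGIT
  pos 13: '1' -> DIGIT
  pos 14: '9' -> DIGIT
  pos 16: '3' -> DIGIT
Digits found: ['6', '0', '7', '2', '1', '9', '3']
Total: 7

7
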